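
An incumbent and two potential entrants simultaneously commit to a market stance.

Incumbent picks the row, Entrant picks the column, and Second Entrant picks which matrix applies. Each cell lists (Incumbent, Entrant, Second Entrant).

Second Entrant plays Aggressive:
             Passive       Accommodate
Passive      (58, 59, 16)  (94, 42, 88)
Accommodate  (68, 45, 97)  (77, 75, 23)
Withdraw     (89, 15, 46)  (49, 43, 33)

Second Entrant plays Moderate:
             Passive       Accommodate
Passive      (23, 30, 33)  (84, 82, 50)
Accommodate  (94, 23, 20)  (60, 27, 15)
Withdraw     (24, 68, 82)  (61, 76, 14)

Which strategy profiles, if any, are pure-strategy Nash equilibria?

This game has no pure Nash equilibrium.

For each player, find the best response to each opponent profile; mutual best responses are the pure NE.
Incumbent against (Passive, Aggressive): payoffs 58, 68, 89 → best response Withdraw.
Incumbent against (Passive, Moderate): payoffs 23, 94, 24 → best response Accommodate.
Incumbent against (Accommodate, Aggressive): payoffs 94, 77, 49 → best response Passive.
Incumbent against (Accommodate, Moderate): payoffs 84, 60, 61 → best response Passive.
Entrant against (Passive, Aggressive): payoffs 59, 42 → best response Passive.
Entrant against (Passive, Moderate): payoffs 30, 82 → best response Accommodate.
Entrant against (Accommodate, Aggressive): payoffs 45, 75 → best response Accommodate.
Entrant against (Accommodate, Moderate): payoffs 23, 27 → best response Accommodate.
Entrant against (Withdraw, Aggressive): payoffs 15, 43 → best response Accommodate.
Entrant against (Withdraw, Moderate): payoffs 68, 76 → best response Accommodate.
Second Entrant against (Passive, Passive): payoffs 16, 33 → best response Moderate.
Second Entrant against (Passive, Accommodate): payoffs 88, 50 → best response Aggressive.
Second Entrant against (Accommodate, Passive): payoffs 97, 20 → best response Aggressive.
Second Entrant against (Accommodate, Accommodate): payoffs 23, 15 → best response Aggressive.
Second Entrant against (Withdraw, Passive): payoffs 46, 82 → best response Moderate.
Second Entrant against (Withdraw, Accommodate): payoffs 33, 14 → best response Aggressive.
No profile is a mutual best response for all players.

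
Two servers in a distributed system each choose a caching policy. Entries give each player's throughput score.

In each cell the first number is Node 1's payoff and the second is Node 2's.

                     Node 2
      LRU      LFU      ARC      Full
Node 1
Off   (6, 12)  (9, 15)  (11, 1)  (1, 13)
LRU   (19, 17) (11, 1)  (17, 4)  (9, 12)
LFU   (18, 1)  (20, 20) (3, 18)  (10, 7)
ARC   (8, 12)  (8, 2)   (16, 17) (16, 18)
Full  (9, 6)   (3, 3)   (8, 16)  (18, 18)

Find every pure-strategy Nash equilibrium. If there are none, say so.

The pure Nash equilibria are (LRU, LRU) and (LFU, LFU) and (Full, Full).

Node 1 against LRU: payoffs 6, 19, 18, 8, 9 → best response LRU.
Node 1 against LFU: payoffs 9, 11, 20, 8, 3 → best response LFU.
Node 1 against ARC: payoffs 11, 17, 3, 16, 8 → best response LRU.
Node 1 against Full: payoffs 1, 9, 10, 16, 18 → best response Full.
Node 2 against Off: payoffs 12, 15, 1, 13 → best response LFU.
Node 2 against LRU: payoffs 17, 1, 4, 12 → best response LRU.
Node 2 against LFU: payoffs 1, 20, 18, 7 → best response LFU.
Node 2 against ARC: payoffs 12, 2, 17, 18 → best response Full.
Node 2 against Full: payoffs 6, 3, 16, 18 → best response Full.
Mutual best responses: (LRU, LRU); (LFU, LFU); (Full, Full).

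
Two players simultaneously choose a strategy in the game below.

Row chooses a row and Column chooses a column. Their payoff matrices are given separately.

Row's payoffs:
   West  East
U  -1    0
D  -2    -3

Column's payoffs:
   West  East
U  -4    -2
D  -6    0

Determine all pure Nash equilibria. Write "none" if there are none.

Row against West: payoffs -1, -2 → best response U.
Row against East: payoffs 0, -3 → best response U.
Column against U: payoffs -4, -2 → best response East.
Column against D: payoffs -6, 0 → best response East.
Mutual best responses: (U, East).

The unique pure-strategy Nash equilibrium is (U, East).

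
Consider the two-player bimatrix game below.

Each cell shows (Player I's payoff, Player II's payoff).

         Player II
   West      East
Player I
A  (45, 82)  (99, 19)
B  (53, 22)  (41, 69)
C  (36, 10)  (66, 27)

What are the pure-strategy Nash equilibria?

This game has no pure Nash equilibrium.

Check each profile: it is a Nash equilibrium iff no player can strictly gain by switching unilaterally.
(A, West): Player I can switch to B (45 → 53). Not NE.
(A, East): Player II can switch to West (19 → 82). Not NE.
(B, West): Player II can switch to East (22 → 69). Not NE.
(B, East): Player I can switch to A (41 → 99). Not NE.
(C, West): Player I can switch to A (36 → 45). Not NE.
(C, East): Player I can switch to A (66 → 99). Not NE.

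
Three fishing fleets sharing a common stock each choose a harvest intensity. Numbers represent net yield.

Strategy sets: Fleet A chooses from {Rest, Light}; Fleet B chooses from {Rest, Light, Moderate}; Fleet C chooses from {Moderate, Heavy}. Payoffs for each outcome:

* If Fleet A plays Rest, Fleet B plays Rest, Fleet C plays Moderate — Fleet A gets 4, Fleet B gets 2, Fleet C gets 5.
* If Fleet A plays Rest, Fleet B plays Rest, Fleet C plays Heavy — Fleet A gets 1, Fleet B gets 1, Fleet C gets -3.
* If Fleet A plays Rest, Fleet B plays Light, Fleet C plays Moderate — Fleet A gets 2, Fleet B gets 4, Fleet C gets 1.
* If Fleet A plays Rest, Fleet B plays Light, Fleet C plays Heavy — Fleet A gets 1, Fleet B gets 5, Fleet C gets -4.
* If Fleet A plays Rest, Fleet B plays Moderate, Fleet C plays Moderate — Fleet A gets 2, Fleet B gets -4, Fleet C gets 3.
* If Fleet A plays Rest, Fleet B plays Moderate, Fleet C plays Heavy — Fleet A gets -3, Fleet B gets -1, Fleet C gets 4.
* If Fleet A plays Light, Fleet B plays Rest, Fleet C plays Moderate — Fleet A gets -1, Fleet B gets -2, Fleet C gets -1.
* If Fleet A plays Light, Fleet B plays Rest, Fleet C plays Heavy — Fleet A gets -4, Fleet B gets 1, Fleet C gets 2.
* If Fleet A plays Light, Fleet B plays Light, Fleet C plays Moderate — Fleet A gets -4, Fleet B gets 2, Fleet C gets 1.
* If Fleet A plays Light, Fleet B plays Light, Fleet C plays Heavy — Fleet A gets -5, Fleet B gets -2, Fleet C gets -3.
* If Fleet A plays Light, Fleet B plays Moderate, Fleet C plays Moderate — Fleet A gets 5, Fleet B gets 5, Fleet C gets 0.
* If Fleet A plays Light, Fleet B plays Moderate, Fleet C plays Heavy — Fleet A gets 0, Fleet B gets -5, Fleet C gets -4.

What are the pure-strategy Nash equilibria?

Pure-strategy Nash equilibria: (Rest, Light, Moderate) and (Light, Moderate, Moderate)

For each strategy profile, look for a profitable unilateral deviation.
(Rest, Rest, Moderate): Fleet B can switch to Light (2 → 4). Not NE.
(Rest, Rest, Heavy): Fleet B can switch to Light (1 → 5). Not NE.
(Rest, Light, Moderate): Fleet A gets 2, best alternative -4; Fleet B gets 4, best alternative 2; Fleet C gets 1, best alternative -4. No profitable deviation — NE.
(Rest, Light, Heavy): Fleet C can switch to Moderate (-4 → 1). Not NE.
(Rest, Moderate, Moderate): Fleet A can switch to Light (2 → 5). Not NE.
(Rest, Moderate, Heavy): Fleet A can switch to Light (-3 → 0). Not NE.
(Light, Rest, Moderate): Fleet A can switch to Rest (-1 → 4). Not NE.
(Light, Rest, Heavy): Fleet A can switch to Rest (-4 → 1). Not NE.
(Light, Light, Moderate): Fleet A can switch to Rest (-4 → 2). Not NE.
(Light, Light, Heavy): Fleet A can switch to Rest (-5 → 1). Not NE.
(Light, Moderate, Moderate): Fleet A gets 5, best alternative 2; Fleet B gets 5, best alternative 2; Fleet C gets 0, best alternative -4. No profitable deviation — NE.
(Light, Moderate, Heavy): Fleet B can switch to Rest (-5 → 1). Not NE.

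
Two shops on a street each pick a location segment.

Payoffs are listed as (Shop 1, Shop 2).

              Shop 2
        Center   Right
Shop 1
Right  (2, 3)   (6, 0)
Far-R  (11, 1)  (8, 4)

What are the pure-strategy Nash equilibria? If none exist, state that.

Mark each player's best response to every combination of opponents' strategies; a profile where every player is best-responding is a pure Nash equilibrium.
Shop 1 against Center: payoffs 2, 11 → best response Far-R.
Shop 1 against Right: payoffs 6, 8 → best response Far-R.
Shop 2 against Right: payoffs 3, 0 → best response Center.
Shop 2 against Far-R: payoffs 1, 4 → best response Right.
Mutual best responses: (Far-R, Right).

Pure NE: (Far-R, Right)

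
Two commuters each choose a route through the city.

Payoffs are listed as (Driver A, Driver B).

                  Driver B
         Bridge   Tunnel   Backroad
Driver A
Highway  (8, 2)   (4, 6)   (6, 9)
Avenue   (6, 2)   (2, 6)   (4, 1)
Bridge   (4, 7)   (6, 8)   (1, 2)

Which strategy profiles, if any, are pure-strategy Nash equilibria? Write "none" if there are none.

(Highway, Backroad), (Bridge, Tunnel)

(Highway, Bridge): Driver B can switch to Tunnel (2 → 6). Not NE.
(Highway, Tunnel): Driver A can switch to Bridge (4 → 6). Not NE.
(Highway, Backroad): Driver A gets 6, best alternative 4; Driver B gets 9, best alternative 6. No profitable deviation — NE.
(Avenue, Bridge): Driver A can switch to Highway (6 → 8). Not NE.
(Avenue, Tunnel): Driver A can switch to Highway (2 → 4). Not NE.
(Avenue, Backroad): Driver A can switch to Highway (4 → 6). Not NE.
(Bridge, Bridge): Driver A can switch to Highway (4 → 8). Not NE.
(Bridge, Tunnel): Driver A gets 6, best alternative 4; Driver B gets 8, best alternative 7. No profitable deviation — NE.
(Bridge, Backroad): Driver A can switch to Highway (1 → 6). Not NE.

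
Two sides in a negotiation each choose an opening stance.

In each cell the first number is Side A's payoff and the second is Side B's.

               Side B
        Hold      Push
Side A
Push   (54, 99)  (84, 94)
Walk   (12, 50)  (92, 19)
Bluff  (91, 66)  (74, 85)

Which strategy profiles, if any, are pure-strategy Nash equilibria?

(Push, Hold): Side A can switch to Bluff (54 → 91). Not NE.
(Push, Push): Side A can switch to Walk (84 → 92). Not NE.
(Walk, Hold): Side A can switch to Push (12 → 54). Not NE.
(Walk, Push): Side B can switch to Hold (19 → 50). Not NE.
(Bluff, Hold): Side B can switch to Push (66 → 85). Not NE.
(Bluff, Push): Side A can switch to Push (74 → 84). Not NE.

No pure-strategy Nash equilibrium.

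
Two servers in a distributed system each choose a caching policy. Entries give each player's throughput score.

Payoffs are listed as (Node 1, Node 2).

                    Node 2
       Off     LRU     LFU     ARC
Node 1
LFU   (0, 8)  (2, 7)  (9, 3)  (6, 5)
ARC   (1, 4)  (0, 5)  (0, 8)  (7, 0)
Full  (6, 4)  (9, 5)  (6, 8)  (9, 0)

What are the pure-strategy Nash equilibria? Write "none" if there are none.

For each player, find the best response to each opponent profile; mutual best responses are the pure NE.
Node 1 against Off: payoffs 0, 1, 6 → best response Full.
Node 1 against LRU: payoffs 2, 0, 9 → best response Full.
Node 1 against LFU: payoffs 9, 0, 6 → best response LFU.
Node 1 against ARC: payoffs 6, 7, 9 → best response Full.
Node 2 against LFU: payoffs 8, 7, 3, 5 → best response Off.
Node 2 against ARC: payoffs 4, 5, 8, 0 → best response LFU.
Node 2 against Full: payoffs 4, 5, 8, 0 → best response LFU.
No profile is a mutual best response for all players.

No pure-strategy Nash equilibrium.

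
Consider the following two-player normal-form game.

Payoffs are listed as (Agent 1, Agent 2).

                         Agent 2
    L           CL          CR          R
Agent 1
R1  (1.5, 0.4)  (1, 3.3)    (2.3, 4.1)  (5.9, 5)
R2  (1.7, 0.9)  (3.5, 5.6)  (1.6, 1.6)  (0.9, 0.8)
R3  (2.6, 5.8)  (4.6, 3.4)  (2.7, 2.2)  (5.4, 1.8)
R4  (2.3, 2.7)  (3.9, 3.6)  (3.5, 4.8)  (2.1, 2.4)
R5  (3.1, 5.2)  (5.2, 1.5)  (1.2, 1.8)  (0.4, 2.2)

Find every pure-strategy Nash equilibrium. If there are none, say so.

Pure-strategy Nash equilibria: (R1, R); (R4, CR); (R5, L)

Check each profile: it is a Nash equilibrium iff no player can strictly gain by switching unilaterally.
(R1, L): Agent 1 can switch to R2 (1.5 → 1.7). Not NE.
(R1, CL): Agent 1 can switch to R2 (1 → 3.5). Not NE.
(R1, CR): Agent 1 can switch to R3 (2.3 → 2.7). Not NE.
(R1, R): Agent 1 gets 5.9, best alternative 5.4; Agent 2 gets 5, best alternative 4.1. No profitable deviation — NE.
(R2, L): Agent 1 can switch to R3 (1.7 → 2.6). Not NE.
(R2, CL): Agent 1 can switch to R3 (3.5 → 4.6). Not NE.
(R2, CR): Agent 1 can switch to R1 (1.6 → 2.3). Not NE.
(R4, CR): Agent 1 gets 3.5, best alternative 2.7; Agent 2 gets 4.8, best alternative 3.6. No profitable deviation — NE.
(R5, L): Agent 1 gets 3.1, best alternative 2.6; Agent 2 gets 5.2, best alternative 2.2. No profitable deviation — NE.
(The remaining 11 profiles each have a profitable deviation by the same check.)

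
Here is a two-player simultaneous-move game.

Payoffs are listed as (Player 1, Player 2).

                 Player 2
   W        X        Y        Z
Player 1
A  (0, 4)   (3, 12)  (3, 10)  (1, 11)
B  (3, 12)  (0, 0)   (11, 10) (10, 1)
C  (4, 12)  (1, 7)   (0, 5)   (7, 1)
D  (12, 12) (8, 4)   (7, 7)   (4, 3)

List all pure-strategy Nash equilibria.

Mark each player's best response to every combination of opponents' strategies; a profile where every player is best-responding is a pure Nash equilibrium.
Player 1 against W: payoffs 0, 3, 4, 12 → best response D.
Player 1 against X: payoffs 3, 0, 1, 8 → best response D.
Player 1 against Y: payoffs 3, 11, 0, 7 → best response B.
Player 1 against Z: payoffs 1, 10, 7, 4 → best response B.
Player 2 against A: payoffs 4, 12, 10, 11 → best response X.
Player 2 against B: payoffs 12, 0, 10, 1 → best response W.
Player 2 against C: payoffs 12, 7, 5, 1 → best response W.
Player 2 against D: payoffs 12, 4, 7, 3 → best response W.
Mutual best responses: (D, W).

The unique pure-strategy Nash equilibrium is (D, W).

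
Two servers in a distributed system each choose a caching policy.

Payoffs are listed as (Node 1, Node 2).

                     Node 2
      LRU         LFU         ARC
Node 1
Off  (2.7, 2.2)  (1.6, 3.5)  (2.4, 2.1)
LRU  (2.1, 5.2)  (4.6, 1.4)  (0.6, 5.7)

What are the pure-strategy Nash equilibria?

There is no pure-strategy Nash equilibrium.

For each player, find the best response to each opponent profile; mutual best responses are the pure NE.
Node 1 against LRU: payoffs 2.7, 2.1 → best response Off.
Node 1 against LFU: payoffs 1.6, 4.6 → best response LRU.
Node 1 against ARC: payoffs 2.4, 0.6 → best response Off.
Node 2 against Off: payoffs 2.2, 3.5, 2.1 → best response LFU.
Node 2 against LRU: payoffs 5.2, 1.4, 5.7 → best response ARC.
No profile is a mutual best response for all players.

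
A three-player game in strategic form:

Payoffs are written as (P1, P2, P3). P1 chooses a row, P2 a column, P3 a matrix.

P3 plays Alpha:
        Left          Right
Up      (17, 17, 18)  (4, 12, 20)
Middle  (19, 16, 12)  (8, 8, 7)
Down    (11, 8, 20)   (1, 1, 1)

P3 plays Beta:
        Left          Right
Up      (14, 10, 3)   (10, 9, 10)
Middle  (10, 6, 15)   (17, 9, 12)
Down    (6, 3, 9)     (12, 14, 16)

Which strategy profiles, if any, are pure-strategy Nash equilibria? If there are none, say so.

For each strategy profile, look for a profitable unilateral deviation.
(Up, Left, Alpha): P1 can switch to Middle (17 → 19). Not NE.
(Up, Left, Beta): P3 can switch to Alpha (3 → 18). Not NE.
(Up, Right, Alpha): P1 can switch to Middle (4 → 8). Not NE.
(Up, Right, Beta): P1 can switch to Middle (10 → 17). Not NE.
(Middle, Left, Alpha): P3 can switch to Beta (12 → 15). Not NE.
(Middle, Left, Beta): P1 can switch to Up (10 → 14). Not NE.
(Middle, Right, Alpha): P2 can switch to Left (8 → 16). Not NE.
(Middle, Right, Beta): P1 gets 17, best alternative 12; P2 gets 9, best alternative 6; P3 gets 12, best alternative 7. No profitable deviation — NE.
(Down, Left, Alpha): P1 can switch to Up (11 → 17). Not NE.
(Down, Left, Beta): P1 can switch to Up (6 → 14). Not NE.
(Down, Right, Alpha): P1 can switch to Up (1 → 4). Not NE.
(The remaining 1 profile has a profitable deviation by the same check.)

The unique pure-strategy Nash equilibrium is (Middle, Right, Beta).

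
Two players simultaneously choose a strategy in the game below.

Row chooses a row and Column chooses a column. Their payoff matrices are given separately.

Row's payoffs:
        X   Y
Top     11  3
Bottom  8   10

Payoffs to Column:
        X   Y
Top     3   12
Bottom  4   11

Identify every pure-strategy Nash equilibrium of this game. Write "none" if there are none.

(Bottom, Y)

Row against X: payoffs 11, 8 → best response Top.
Row against Y: payoffs 3, 10 → best response Bottom.
Column against Top: payoffs 3, 12 → best response Y.
Column against Bottom: payoffs 4, 11 → best response Y.
Mutual best responses: (Bottom, Y).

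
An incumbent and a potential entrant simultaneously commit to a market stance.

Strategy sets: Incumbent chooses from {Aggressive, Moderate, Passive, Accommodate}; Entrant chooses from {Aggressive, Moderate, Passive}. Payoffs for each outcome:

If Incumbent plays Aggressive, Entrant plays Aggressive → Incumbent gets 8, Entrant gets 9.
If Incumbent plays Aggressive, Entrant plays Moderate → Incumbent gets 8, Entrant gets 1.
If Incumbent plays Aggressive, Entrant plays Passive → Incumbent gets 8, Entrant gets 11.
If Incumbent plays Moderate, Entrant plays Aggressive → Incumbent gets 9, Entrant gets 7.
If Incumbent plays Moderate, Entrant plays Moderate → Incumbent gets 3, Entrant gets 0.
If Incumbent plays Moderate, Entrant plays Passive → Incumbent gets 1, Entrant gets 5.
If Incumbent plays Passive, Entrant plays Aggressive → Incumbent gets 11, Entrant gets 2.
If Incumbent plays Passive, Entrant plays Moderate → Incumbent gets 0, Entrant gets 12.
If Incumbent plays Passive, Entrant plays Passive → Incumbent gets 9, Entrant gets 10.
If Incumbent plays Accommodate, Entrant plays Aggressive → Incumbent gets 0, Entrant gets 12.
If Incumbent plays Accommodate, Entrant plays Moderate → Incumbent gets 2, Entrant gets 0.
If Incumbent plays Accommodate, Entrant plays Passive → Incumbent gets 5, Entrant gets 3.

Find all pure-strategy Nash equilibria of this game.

(Aggressive, Aggressive): Incumbent can switch to Moderate (8 → 9). Not NE.
(Aggressive, Moderate): Entrant can switch to Aggressive (1 → 9). Not NE.
(Aggressive, Passive): Incumbent can switch to Passive (8 → 9). Not NE.
(Moderate, Aggressive): Incumbent can switch to Passive (9 → 11). Not NE.
(Moderate, Moderate): Incumbent can switch to Aggressive (3 → 8). Not NE.
(Moderate, Passive): Incumbent can switch to Aggressive (1 → 8). Not NE.
(Passive, Aggressive): Entrant can switch to Moderate (2 → 12). Not NE.
(Passive, Moderate): Incumbent can switch to Aggressive (0 → 8). Not NE.
(Passive, Passive): Entrant can switch to Moderate (10 → 12). Not NE.
(Accommodate, Aggressive): Incumbent can switch to Aggressive (0 → 8). Not NE.
(Accommodate, Moderate): Incumbent can switch to Aggressive (2 → 8). Not NE.
(Accommodate, Passive): Incumbent can switch to Aggressive (5 → 8). Not NE.

none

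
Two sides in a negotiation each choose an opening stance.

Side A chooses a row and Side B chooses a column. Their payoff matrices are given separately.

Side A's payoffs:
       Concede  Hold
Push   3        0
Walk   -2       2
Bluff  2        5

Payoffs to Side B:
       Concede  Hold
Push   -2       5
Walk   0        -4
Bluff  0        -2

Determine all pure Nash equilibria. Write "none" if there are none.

Mark each player's best response to every combination of opponents' strategies; a profile where every player is best-responding is a pure Nash equilibrium.
Side A against Concede: payoffs 3, -2, 2 → best response Push.
Side A against Hold: payoffs 0, 2, 5 → best response Bluff.
Side B against Push: payoffs -2, 5 → best response Hold.
Side B against Walk: payoffs 0, -4 → best response Concede.
Side B against Bluff: payoffs 0, -2 → best response Concede.
No profile is a mutual best response for all players.

There is no pure-strategy Nash equilibrium.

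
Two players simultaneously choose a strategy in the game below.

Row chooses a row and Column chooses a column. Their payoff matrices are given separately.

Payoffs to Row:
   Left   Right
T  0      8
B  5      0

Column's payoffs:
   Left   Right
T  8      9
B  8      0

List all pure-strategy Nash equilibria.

Row against Left: payoffs 0, 5 → best response B.
Row against Right: payoffs 8, 0 → best response T.
Column against T: payoffs 8, 9 → best response Right.
Column against B: payoffs 8, 0 → best response Left.
Mutual best responses: (T, Right); (B, Left).

The pure Nash equilibria are (T, Right); (B, Left).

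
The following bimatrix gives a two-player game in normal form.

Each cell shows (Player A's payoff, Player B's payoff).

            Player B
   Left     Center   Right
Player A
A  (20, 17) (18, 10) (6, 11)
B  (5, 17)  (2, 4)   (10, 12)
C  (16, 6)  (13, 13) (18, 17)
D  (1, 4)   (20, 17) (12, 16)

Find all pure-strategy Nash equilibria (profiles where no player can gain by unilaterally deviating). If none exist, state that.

(A, Left), (C, Right), (D, Center)

Mark each player's best response to every combination of opponents' strategies; a profile where every player is best-responding is a pure Nash equilibrium.
Player A against Left: payoffs 20, 5, 16, 1 → best response A.
Player A against Center: payoffs 18, 2, 13, 20 → best response D.
Player A against Right: payoffs 6, 10, 18, 12 → best response C.
Player B against A: payoffs 17, 10, 11 → best response Left.
Player B against B: payoffs 17, 4, 12 → best response Left.
Player B against C: payoffs 6, 13, 17 → best response Right.
Player B against D: payoffs 4, 17, 16 → best response Center.
Mutual best responses: (A, Left); (C, Right); (D, Center).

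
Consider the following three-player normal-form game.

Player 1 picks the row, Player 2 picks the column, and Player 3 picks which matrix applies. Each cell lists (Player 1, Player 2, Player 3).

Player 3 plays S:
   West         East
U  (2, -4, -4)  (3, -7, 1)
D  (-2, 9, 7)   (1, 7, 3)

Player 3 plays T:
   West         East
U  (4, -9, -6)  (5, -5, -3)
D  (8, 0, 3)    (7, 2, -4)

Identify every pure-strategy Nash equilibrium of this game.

Pure NE: (U, West, S)

Player 1 against (West, S): payoffs 2, -2 → best response U.
Player 1 against (West, T): payoffs 4, 8 → best response D.
Player 1 against (East, S): payoffs 3, 1 → best response U.
Player 1 against (East, T): payoffs 5, 7 → best response D.
Player 2 against (U, S): payoffs -4, -7 → best response West.
Player 2 against (U, T): payoffs -9, -5 → best response East.
Player 2 against (D, S): payoffs 9, 7 → best response West.
Player 2 against (D, T): payoffs 0, 2 → best response East.
Player 3 against (U, West): payoffs -4, -6 → best response S.
Player 3 against (U, East): payoffs 1, -3 → best response S.
Player 3 against (D, West): payoffs 7, 3 → best response S.
Player 3 against (D, East): payoffs 3, -4 → best response S.
Mutual best responses: (U, West, S).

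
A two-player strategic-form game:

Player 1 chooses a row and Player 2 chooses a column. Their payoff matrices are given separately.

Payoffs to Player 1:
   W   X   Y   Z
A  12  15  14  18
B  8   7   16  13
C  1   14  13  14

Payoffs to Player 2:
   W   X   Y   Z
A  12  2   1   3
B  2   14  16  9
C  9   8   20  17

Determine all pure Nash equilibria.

For each strategy profile, look for a profitable unilateral deviation.
(A, W): Player 1 gets 12, best alternative 8; Player 2 gets 12, best alternative 3. No profitable deviation — NE.
(A, X): Player 2 can switch to W (2 → 12). Not NE.
(A, Y): Player 1 can switch to B (14 → 16). Not NE.
(A, Z): Player 2 can switch to W (3 → 12). Not NE.
(B, W): Player 1 can switch to A (8 → 12). Not NE.
(B, X): Player 1 can switch to A (7 → 15). Not NE.
(B, Y): Player 1 gets 16, best alternative 14; Player 2 gets 16, best alternative 14. No profitable deviation — NE.
(B, Z): Player 1 can switch to A (13 → 18). Not NE.
(C, W): Player 1 can switch to A (1 → 12). Not NE.
(C, X): Player 1 can switch to A (14 → 15). Not NE.
(The remaining 2 profiles each have a profitable deviation by the same check.)

The pure Nash equilibria are (A, W) and (B, Y).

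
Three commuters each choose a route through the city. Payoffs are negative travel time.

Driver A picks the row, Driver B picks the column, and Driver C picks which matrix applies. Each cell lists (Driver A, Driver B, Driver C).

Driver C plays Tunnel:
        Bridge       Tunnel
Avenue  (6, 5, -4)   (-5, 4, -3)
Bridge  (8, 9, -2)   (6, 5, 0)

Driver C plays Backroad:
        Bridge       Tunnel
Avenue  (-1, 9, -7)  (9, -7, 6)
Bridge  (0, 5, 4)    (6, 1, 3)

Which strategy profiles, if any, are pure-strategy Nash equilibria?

The unique pure-strategy Nash equilibrium is (Bridge, Bridge, Backroad).

(Avenue, Bridge, Tunnel): Driver A can switch to Bridge (6 → 8). Not NE.
(Avenue, Bridge, Backroad): Driver A can switch to Bridge (-1 → 0). Not NE.
(Avenue, Tunnel, Tunnel): Driver A can switch to Bridge (-5 → 6). Not NE.
(Avenue, Tunnel, Backroad): Driver B can switch to Bridge (-7 → 9). Not NE.
(Bridge, Bridge, Tunnel): Driver C can switch to Backroad (-2 → 4). Not NE.
(Bridge, Bridge, Backroad): Driver A gets 0, best alternative -1; Driver B gets 5, best alternative 1; Driver C gets 4, best alternative -2. No profitable deviation — NE.
(Bridge, Tunnel, Tunnel): Driver B can switch to Bridge (5 → 9). Not NE.
(The remaining 1 profile has a profitable deviation by the same check.)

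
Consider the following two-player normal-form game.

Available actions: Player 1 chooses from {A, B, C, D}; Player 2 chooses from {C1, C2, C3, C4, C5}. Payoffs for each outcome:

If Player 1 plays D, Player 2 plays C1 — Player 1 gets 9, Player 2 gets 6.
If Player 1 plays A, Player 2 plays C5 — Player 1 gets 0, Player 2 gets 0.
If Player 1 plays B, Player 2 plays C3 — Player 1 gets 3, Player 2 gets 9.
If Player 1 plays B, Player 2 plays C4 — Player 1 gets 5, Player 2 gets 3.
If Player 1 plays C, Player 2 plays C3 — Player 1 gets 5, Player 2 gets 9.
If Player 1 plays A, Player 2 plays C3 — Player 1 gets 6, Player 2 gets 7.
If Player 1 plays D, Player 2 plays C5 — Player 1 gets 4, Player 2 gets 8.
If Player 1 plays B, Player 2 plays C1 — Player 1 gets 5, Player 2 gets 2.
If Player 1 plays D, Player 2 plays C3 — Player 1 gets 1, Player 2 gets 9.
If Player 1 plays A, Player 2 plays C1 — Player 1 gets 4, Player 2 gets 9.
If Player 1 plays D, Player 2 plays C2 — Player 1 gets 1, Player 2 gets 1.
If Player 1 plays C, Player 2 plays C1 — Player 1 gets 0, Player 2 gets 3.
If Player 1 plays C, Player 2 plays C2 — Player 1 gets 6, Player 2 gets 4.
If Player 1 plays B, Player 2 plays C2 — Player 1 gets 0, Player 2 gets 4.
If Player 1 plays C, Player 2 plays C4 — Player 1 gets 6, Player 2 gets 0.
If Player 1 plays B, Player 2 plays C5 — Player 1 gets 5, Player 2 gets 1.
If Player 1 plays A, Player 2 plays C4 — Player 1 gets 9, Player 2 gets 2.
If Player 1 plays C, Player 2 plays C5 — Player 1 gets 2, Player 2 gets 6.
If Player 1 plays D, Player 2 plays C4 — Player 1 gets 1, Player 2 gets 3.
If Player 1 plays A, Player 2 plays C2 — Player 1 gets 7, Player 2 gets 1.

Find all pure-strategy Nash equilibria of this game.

(A, C1): Player 1 can switch to B (4 → 5). Not NE.
(A, C2): Player 2 can switch to C1 (1 → 9). Not NE.
(A, C3): Player 2 can switch to C1 (7 → 9). Not NE.
(A, C4): Player 2 can switch to C1 (2 → 9). Not NE.
(A, C5): Player 1 can switch to B (0 → 5). Not NE.
(B, C1): Player 1 can switch to D (5 → 9). Not NE.
(B, C2): Player 1 can switch to A (0 → 7). Not NE.
(B, C3): Player 1 can switch to A (3 → 6). Not NE.
(B, C4): Player 1 can switch to A (5 → 9). Not NE.
(B, C5): Player 2 can switch to C1 (1 → 2). Not NE.
(The remaining 10 profiles each have a profitable deviation by the same check.)

No pure-strategy Nash equilibrium.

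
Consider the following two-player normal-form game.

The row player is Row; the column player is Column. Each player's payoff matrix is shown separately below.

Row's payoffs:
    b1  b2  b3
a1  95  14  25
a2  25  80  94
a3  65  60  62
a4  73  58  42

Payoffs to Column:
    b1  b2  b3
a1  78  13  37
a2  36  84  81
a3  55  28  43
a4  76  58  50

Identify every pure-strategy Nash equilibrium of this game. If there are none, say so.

The pure Nash equilibria are (a1, b1), (a2, b2).

Check each profile: it is a Nash equilibrium iff no player can strictly gain by switching unilaterally.
(a1, b1): Row gets 95, best alternative 73; Column gets 78, best alternative 37. No profitable deviation — NE.
(a1, b2): Row can switch to a2 (14 → 80). Not NE.
(a1, b3): Row can switch to a2 (25 → 94). Not NE.
(a2, b1): Row can switch to a1 (25 → 95). Not NE.
(a2, b2): Row gets 80, best alternative 60; Column gets 84, best alternative 81. No profitable deviation — NE.
(a2, b3): Column can switch to b2 (81 → 84). Not NE.
(a3, b1): Row can switch to a1 (65 → 95). Not NE.
(a3, b2): Row can switch to a2 (60 → 80). Not NE.
(a3, b3): Row can switch to a2 (62 → 94). Not NE.
(a4, b1): Row can switch to a1 (73 → 95). Not NE.
(a4, b2): Row can switch to a2 (58 → 80). Not NE.
(a4, b3): Row can switch to a2 (42 → 94). Not NE.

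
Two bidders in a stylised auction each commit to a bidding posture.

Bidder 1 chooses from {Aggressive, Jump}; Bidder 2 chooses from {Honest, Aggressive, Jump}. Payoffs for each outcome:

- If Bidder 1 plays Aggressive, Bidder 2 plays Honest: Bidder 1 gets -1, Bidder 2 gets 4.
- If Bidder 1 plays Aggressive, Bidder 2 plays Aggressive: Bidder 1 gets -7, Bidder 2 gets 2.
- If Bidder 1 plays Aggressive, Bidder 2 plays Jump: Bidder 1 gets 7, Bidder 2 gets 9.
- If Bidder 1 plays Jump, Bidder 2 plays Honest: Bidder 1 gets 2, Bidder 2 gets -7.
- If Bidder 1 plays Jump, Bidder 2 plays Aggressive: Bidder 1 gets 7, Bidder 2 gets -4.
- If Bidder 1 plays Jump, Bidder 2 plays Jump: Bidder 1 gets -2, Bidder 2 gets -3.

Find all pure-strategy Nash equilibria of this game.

(Aggressive, Jump)

Bidder 1 against Honest: payoffs -1, 2 → best response Jump.
Bidder 1 against Aggressive: payoffs -7, 7 → best response Jump.
Bidder 1 against Jump: payoffs 7, -2 → best response Aggressive.
Bidder 2 against Aggressive: payoffs 4, 2, 9 → best response Jump.
Bidder 2 against Jump: payoffs -7, -4, -3 → best response Jump.
Mutual best responses: (Aggressive, Jump).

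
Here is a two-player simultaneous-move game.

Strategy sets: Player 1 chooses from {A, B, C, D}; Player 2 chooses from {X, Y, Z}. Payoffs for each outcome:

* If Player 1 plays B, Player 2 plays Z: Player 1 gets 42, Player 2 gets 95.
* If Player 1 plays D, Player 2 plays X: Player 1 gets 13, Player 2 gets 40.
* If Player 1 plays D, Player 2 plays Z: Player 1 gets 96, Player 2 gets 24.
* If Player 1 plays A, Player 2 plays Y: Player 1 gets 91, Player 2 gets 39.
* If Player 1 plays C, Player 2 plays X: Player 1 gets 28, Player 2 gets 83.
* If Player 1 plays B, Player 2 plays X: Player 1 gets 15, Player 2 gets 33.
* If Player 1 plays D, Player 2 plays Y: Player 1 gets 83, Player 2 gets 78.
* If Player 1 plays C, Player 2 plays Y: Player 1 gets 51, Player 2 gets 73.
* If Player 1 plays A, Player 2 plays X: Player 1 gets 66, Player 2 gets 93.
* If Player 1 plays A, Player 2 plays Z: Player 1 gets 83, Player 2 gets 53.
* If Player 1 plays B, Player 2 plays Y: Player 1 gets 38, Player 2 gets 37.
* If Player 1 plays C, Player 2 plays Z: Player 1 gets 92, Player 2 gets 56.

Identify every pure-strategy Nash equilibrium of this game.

The unique pure-strategy Nash equilibrium is (A, X).

For each strategy profile, look for a profitable unilateral deviation.
(A, X): Player 1 gets 66, best alternative 28; Player 2 gets 93, best alternative 53. No profitable deviation — NE.
(A, Y): Player 2 can switch to X (39 → 93). Not NE.
(A, Z): Player 1 can switch to C (83 → 92). Not NE.
(B, X): Player 1 can switch to A (15 → 66). Not NE.
(B, Y): Player 1 can switch to A (38 → 91). Not NE.
(B, Z): Player 1 can switch to A (42 → 83). Not NE.
(C, X): Player 1 can switch to A (28 → 66). Not NE.
(C, Y): Player 1 can switch to A (51 → 91). Not NE.
(C, Z): Player 1 can switch to D (92 → 96). Not NE.
(D, X): Player 1 can switch to A (13 → 66). Not NE.
(D, Y): Player 1 can switch to A (83 → 91). Not NE.
(The remaining 1 profile has a profitable deviation by the same check.)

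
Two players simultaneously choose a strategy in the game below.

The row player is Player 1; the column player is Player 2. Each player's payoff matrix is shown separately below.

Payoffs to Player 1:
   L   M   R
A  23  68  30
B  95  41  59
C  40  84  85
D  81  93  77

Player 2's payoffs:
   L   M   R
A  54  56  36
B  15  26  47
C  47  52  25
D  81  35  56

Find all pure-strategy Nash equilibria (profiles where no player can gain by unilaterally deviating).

Check each profile: it is a Nash equilibrium iff no player can strictly gain by switching unilaterally.
(A, L): Player 1 can switch to B (23 → 95). Not NE.
(A, M): Player 1 can switch to C (68 → 84). Not NE.
(A, R): Player 1 can switch to B (30 → 59). Not NE.
(B, L): Player 2 can switch to M (15 → 26). Not NE.
(B, M): Player 1 can switch to A (41 → 68). Not NE.
(B, R): Player 1 can switch to C (59 → 85). Not NE.
(C, L): Player 1 can switch to B (40 → 95). Not NE.
(C, M): Player 1 can switch to D (84 → 93). Not NE.
(C, R): Player 2 can switch to L (25 → 47). Not NE.
(D, L): Player 1 can switch to B (81 → 95). Not NE.
(D, M): Player 2 can switch to L (35 → 81). Not NE.
(D, R): Player 1 can switch to C (77 → 85). Not NE.

No pure-strategy Nash equilibrium.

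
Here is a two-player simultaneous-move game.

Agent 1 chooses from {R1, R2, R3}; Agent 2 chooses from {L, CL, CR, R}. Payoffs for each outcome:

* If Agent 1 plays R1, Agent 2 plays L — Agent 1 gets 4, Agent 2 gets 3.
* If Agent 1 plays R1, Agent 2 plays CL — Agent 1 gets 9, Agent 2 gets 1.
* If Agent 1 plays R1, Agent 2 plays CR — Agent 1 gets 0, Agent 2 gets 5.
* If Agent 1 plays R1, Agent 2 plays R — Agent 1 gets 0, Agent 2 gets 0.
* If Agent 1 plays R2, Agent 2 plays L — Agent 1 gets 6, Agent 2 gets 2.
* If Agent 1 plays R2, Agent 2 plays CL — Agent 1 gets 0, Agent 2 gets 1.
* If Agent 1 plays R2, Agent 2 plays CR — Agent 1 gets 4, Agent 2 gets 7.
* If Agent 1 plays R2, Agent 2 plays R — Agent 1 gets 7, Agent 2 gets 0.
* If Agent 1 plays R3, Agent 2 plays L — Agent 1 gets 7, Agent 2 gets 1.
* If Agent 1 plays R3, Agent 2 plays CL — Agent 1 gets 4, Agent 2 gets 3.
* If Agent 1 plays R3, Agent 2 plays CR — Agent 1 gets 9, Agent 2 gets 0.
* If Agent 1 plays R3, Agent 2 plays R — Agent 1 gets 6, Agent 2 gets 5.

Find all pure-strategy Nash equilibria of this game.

There is no pure-strategy Nash equilibrium.

Agent 1 against L: payoffs 4, 6, 7 → best response R3.
Agent 1 against CL: payoffs 9, 0, 4 → best response R1.
Agent 1 against CR: payoffs 0, 4, 9 → best response R3.
Agent 1 against R: payoffs 0, 7, 6 → best response R2.
Agent 2 against R1: payoffs 3, 1, 5, 0 → best response CR.
Agent 2 against R2: payoffs 2, 1, 7, 0 → best response CR.
Agent 2 against R3: payoffs 1, 3, 0, 5 → best response R.
No profile is a mutual best response for all players.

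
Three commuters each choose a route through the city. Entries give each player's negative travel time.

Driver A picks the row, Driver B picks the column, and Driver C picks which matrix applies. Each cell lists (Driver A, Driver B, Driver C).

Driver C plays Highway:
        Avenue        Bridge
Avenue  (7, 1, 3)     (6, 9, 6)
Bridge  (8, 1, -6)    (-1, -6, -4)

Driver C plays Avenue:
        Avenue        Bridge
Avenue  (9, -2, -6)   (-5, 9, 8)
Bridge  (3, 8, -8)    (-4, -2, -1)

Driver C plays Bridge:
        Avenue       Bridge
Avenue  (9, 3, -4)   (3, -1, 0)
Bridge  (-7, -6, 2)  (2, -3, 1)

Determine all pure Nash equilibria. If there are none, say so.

This game has no pure Nash equilibrium.

Driver A against (Avenue, Highway): payoffs 7, 8 → best response Bridge.
Driver A against (Avenue, Avenue): payoffs 9, 3 → best response Avenue.
Driver A against (Avenue, Bridge): payoffs 9, -7 → best response Avenue.
Driver A against (Bridge, Highway): payoffs 6, -1 → best response Avenue.
Driver A against (Bridge, Avenue): payoffs -5, -4 → best response Bridge.
Driver A against (Bridge, Bridge): payoffs 3, 2 → best response Avenue.
Driver B against (Avenue, Highway): payoffs 1, 9 → best response Bridge.
Driver B against (Avenue, Avenue): payoffs -2, 9 → best response Bridge.
Driver B against (Avenue, Bridge): payoffs 3, -1 → best response Avenue.
Driver B against (Bridge, Highway): payoffs 1, -6 → best response Avenue.
Driver B against (Bridge, Avenue): payoffs 8, -2 → best response Avenue.
Driver B against (Bridge, Bridge): payoffs -6, -3 → best response Bridge.
Driver C against (Avenue, Avenue): payoffs 3, -6, -4 → best response Highway.
Driver C against (Avenue, Bridge): payoffs 6, 8, 0 → best response Avenue.
Driver C against (Bridge, Avenue): payoffs -6, -8, 2 → best response Bridge.
Driver C against (Bridge, Bridge): payoffs -4, -1, 1 → best response Bridge.
No profile is a mutual best response for all players.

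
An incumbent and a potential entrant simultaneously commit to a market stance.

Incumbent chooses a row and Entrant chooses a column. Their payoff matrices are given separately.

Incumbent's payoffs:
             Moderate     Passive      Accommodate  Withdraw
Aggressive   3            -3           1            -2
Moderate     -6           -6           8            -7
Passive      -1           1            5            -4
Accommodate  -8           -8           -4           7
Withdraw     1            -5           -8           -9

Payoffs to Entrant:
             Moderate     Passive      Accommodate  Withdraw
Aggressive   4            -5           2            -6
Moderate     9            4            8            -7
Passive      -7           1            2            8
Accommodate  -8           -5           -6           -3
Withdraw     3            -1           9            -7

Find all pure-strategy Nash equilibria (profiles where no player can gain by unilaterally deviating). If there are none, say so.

Pure-strategy Nash equilibria: (Aggressive, Moderate), (Accommodate, Withdraw)

(Aggressive, Moderate): Incumbent gets 3, best alternative 1; Entrant gets 4, best alternative 2. No profitable deviation — NE.
(Aggressive, Passive): Incumbent can switch to Passive (-3 → 1). Not NE.
(Aggressive, Accommodate): Incumbent can switch to Moderate (1 → 8). Not NE.
(Aggressive, Withdraw): Incumbent can switch to Accommodate (-2 → 7). Not NE.
(Moderate, Moderate): Incumbent can switch to Aggressive (-6 → 3). Not NE.
(Moderate, Passive): Incumbent can switch to Aggressive (-6 → -3). Not NE.
(Moderate, Accommodate): Entrant can switch to Moderate (8 → 9). Not NE.
(Moderate, Withdraw): Incumbent can switch to Aggressive (-7 → -2). Not NE.
(Passive, Moderate): Incumbent can switch to Aggressive (-1 → 3). Not NE.
(Passive, Passive): Entrant can switch to Accommodate (1 → 2). Not NE.
(Passive, Accommodate): Incumbent can switch to Moderate (5 → 8). Not NE.
(Passive, Withdraw): Incumbent can switch to Aggressive (-4 → -2). Not NE.
(Accommodate, Moderate): Incumbent can switch to Aggressive (-8 → 3). Not NE.
(Accommodate, Withdraw): Incumbent gets 7, best alternative -2; Entrant gets -3, best alternative -5. No profitable deviation — NE.
(The remaining 6 profiles each have a profitable deviation by the same check.)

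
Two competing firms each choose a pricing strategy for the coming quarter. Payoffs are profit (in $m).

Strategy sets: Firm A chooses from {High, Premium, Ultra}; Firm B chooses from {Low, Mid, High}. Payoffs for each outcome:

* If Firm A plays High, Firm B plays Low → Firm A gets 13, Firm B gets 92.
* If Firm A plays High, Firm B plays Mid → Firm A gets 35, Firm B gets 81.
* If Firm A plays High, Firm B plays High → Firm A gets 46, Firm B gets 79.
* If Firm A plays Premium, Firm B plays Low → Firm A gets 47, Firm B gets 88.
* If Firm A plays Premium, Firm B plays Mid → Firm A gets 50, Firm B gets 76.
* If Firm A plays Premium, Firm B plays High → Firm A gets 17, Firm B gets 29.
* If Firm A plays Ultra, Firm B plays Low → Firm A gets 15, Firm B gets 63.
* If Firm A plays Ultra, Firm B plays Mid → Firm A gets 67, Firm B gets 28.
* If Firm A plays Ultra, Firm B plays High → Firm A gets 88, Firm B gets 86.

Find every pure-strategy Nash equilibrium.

(Premium, Low); (Ultra, High)

(High, Low): Firm A can switch to Premium (13 → 47). Not NE.
(High, Mid): Firm A can switch to Premium (35 → 50). Not NE.
(High, High): Firm A can switch to Ultra (46 → 88). Not NE.
(Premium, Low): Firm A gets 47, best alternative 15; Firm B gets 88, best alternative 76. No profitable deviation — NE.
(Premium, Mid): Firm A can switch to Ultra (50 → 67). Not NE.
(Premium, High): Firm A can switch to High (17 → 46). Not NE.
(Ultra, Low): Firm A can switch to Premium (15 → 47). Not NE.
(Ultra, High): Firm A gets 88, best alternative 46; Firm B gets 86, best alternative 63. No profitable deviation — NE.
(The remaining 1 profile has a profitable deviation by the same check.)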